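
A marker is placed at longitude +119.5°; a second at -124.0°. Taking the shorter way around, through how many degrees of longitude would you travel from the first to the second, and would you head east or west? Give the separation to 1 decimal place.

Raw difference: -124.0 − 119.5 = -243.5°.
Normalise into (−180°, 180°]: -243.5° + 360° = 116.5°.
Positive ⇒ the second point lies to the east; separation 116.5°.

116.5° east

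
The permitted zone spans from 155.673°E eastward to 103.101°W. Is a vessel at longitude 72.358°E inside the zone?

Band width going east from +155.673° to -103.101°: ((-103.101 − 155.673) mod 360) = 101.226°.
Offset of +72.358° east of the west edge: ((72.358 − 155.673) mod 360) = 276.685°.
276.685° > 101.226° ⇒ outside.

No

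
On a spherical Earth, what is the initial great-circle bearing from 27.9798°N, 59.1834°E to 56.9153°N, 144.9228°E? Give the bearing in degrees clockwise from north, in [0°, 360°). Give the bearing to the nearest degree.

Δλ = 144.9228 − 59.1834 = 85.7394°.
θ = atan2( sin Δλ · cos φ₂ , cos φ₁ · sin φ₂ − sin φ₁ · cos φ₂ · cos Δλ )
  = atan2(0.54437, 0.72090) = 37.057° → normalised to [0°, 360°): 37.057°.

37°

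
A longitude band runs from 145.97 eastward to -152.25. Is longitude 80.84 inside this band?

No

Band width going east from +145.97° to -152.25°: ((-152.25 − 145.97) mod 360) = 61.78°.
Offset of +80.84° east of the west edge: ((80.84 − 145.97) mod 360) = 294.87°.
294.87° > 61.78° ⇒ outside.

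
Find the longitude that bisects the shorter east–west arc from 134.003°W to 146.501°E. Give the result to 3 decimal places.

Signed shortest Δλ from -134.003° to +146.501° is -79.496°.
Midpoint longitude = -134.003° + (-79.496°)/2 = -134.003° − 39.748° = -173.751°.
(The naïve average (-134.003 + +146.501)/2 = 6.249° is on the wrong side of the globe.)

173.751°W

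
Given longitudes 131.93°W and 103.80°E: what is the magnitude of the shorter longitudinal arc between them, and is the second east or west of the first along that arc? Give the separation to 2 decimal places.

Raw difference: 103.80 − -131.93 = 235.73°.
Normalise into (−180°, 180°]: 235.73° − 360° = -124.27°.
Negative ⇒ the second point lies to the west; separation 124.27°.

124.27° west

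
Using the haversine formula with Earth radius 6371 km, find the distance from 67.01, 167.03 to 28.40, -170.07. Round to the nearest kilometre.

4563 km

Δλ = -170.07 − 167.03 = -337.10°; wrapped into (−180°, 180°]: 22.90°.
Δφ = 28.40 − 67.01 = -38.61°.
a = sin²(Δφ/2) + cos φ₁ · cos φ₂ · sin²(Δλ/2) = 0.122833.
c = 2·atan2(√a, √(1−a)) = 0.71616 rad → d = 6371·c ≈ 4562.64 km.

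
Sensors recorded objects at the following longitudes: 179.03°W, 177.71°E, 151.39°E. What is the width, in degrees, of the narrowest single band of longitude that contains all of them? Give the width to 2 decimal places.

Sort the longitudes: -179.03°, +151.39°, +177.71°.
Eastward gaps between consecutive values (wrapping around): 330.42°, 26.32°, 3.26°.
Largest gap = 330.42° ⇒ minimal covering band is its complement: 360° − 330.42° = 29.58°.
Band runs from +151.39° eastward to -179.03°, crossing the antimeridian.

29.58°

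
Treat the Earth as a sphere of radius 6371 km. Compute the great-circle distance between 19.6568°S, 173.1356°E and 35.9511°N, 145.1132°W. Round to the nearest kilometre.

Δλ = -145.1132 − 173.1356 = -318.2488°; wrapped into (−180°, 180°]: 41.7512°.
Δφ = 35.9511 − -19.6568 = 55.6079°.
a = sin²(Δφ/2) + cos φ₁ · cos φ₂ · sin²(Δλ/2) = 0.314374.
c = 2·atan2(√a, √(1−a)) = 1.19044 rad → d = 6371·c ≈ 7584.29 km.

7584 km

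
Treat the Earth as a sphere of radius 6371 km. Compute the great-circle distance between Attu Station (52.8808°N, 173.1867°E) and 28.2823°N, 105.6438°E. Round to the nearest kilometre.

6059 km

Δλ = 105.6438 − 173.1867 = -67.5429°.
Δφ = 28.2823 − 52.8808 = -24.5985°.
a = sin²(Δφ/2) + cos φ₁ · cos φ₂ · sin²(Δλ/2) = 0.209592.
c = 2·atan2(√a, √(1−a)) = 0.95107 rad → d = 6371·c ≈ 6059.24 km.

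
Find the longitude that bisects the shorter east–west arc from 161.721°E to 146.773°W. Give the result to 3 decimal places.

Signed shortest Δλ from +161.721° to -146.773° is +51.506°.
Midpoint longitude = +161.721° + (+51.506°)/2 = +161.721° + 25.753° = +187.474°.
Normalise into (−180°, 180°]: -172.526°.
(The naïve average (+161.721 + -146.773)/2 = 7.474° is on the wrong side of the globe.)

172.526°W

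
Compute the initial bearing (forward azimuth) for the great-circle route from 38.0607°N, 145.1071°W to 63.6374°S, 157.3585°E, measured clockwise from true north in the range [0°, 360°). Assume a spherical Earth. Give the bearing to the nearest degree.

204°

Δλ = 157.3585 − -145.1071 = 302.4656°; wrapped into (−180°, 180°]: -57.5344°.
θ = atan2( sin Δλ · cos φ₂ , cos φ₁ · sin φ₂ − sin φ₁ · cos φ₂ · cos Δλ )
  = atan2(-0.37465, -0.85242) = -156.274° → normalised to [0°, 360°): 203.726°.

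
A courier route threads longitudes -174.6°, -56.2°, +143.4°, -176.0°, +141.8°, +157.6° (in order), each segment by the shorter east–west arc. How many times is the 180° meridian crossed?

3

Leg 1: -174.6° → -56.2°, shortest Δλ = 118.4° (east) — does not cross 180°.
Leg 2: -56.2° → +143.4°, shortest Δλ = -160.4° (west) — crosses 180°.
Leg 3: +143.4° → -176.0°, shortest Δλ = 40.6° (east) — crosses 180°.
Leg 4: -176.0° → +141.8°, shortest Δλ = -42.2° (west) — crosses 180°.
Leg 5: +141.8° → +157.6°, shortest Δλ = 15.8° (east) — does not cross 180°.
Total crossings: 3.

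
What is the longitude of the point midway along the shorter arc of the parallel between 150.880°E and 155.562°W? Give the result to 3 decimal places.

Signed shortest Δλ from +150.880° to -155.562° is +53.558°.
Midpoint longitude = +150.880° + (+53.558°)/2 = +150.880° + 26.779° = +177.659°.
(The naïve average (+150.880 + -155.562)/2 = -2.341° is on the wrong side of the globe.)

177.659°E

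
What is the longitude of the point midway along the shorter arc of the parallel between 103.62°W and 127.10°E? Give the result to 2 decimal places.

Signed shortest Δλ from -103.62° to +127.10° is -129.28°.
Midpoint longitude = -103.62° + (-129.28°)/2 = -103.62° − 64.64° = -168.26°.
(The naïve average (-103.62 + +127.10)/2 = 11.74° is on the wrong side of the globe.)

168.26°W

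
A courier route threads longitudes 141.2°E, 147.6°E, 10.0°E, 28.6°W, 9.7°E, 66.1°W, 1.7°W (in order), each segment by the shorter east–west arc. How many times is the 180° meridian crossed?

0

Leg 1: +141.2° → +147.6°, shortest Δλ = 6.4° (east) — does not cross 180°.
Leg 2: +147.6° → +10.0°, shortest Δλ = -137.6° (west) — does not cross 180°.
Leg 3: +10.0° → -28.6°, shortest Δλ = -38.6° (west) — does not cross 180°.
Leg 4: -28.6° → +9.7°, shortest Δλ = 38.3° (east) — does not cross 180°.
Leg 5: +9.7° → -66.1°, shortest Δλ = -75.8° (west) — does not cross 180°.
Leg 6: -66.1° → -1.7°, shortest Δλ = 64.4° (east) — does not cross 180°.
Total crossings: 0.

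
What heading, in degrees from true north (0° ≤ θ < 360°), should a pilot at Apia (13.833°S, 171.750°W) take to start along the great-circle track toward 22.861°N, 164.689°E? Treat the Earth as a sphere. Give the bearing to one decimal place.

327.5°

Δλ = 164.689 − -171.750 = 336.439°; wrapped into (−180°, 180°]: -23.561°.
θ = atan2( sin Δλ · cos φ₂ , cos φ₁ · sin φ₂ − sin φ₁ · cos φ₂ · cos Δλ )
  = atan2(-0.36833, 0.57917) = -32.454° → normalised to [0°, 360°): 327.546°.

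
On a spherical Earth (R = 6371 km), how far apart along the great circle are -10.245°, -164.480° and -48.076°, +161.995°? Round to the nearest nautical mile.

Δλ = 161.995 − -164.480 = 326.475°; wrapped into (−180°, 180°]: -33.525°.
Δφ = -48.076 − -10.245 = -37.831°.
a = sin²(Δφ/2) + cos φ₁ · cos φ₂ · sin²(Δλ/2) = 0.159777.
c = 2·atan2(√a, √(1−a)) = 0.82242 rad → d = 6371·c ≈ 5239.67 km ≈ 2829.20 nmi.

2829 nmi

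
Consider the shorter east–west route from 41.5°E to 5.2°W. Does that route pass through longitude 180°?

No

Signed shortest Δλ = ((-5.2 − 41.5 + 180) mod 360) − 180 = -46.7°.
Going west by 46.7° from +41.5° reaches -5.2° without touching 180°.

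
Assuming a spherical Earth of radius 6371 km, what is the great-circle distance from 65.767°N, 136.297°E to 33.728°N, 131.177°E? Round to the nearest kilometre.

Δλ = 131.177 − 136.297 = -5.120°.
Δφ = 33.728 − 65.767 = -32.039°.
a = sin²(Δφ/2) + cos φ₁ · cos φ₂ · sin²(Δλ/2) = 0.076837.
c = 2·atan2(√a, √(1−a)) = 0.56175 rad → d = 6371·c ≈ 3578.90 km.

3579 km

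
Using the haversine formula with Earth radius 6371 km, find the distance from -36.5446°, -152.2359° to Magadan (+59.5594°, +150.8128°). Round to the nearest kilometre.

11891 km

Δλ = 150.8128 − -152.2359 = 303.0487°; wrapped into (−180°, 180°]: -56.9513°.
Δφ = 59.5594 − -36.5446 = 96.1040°.
a = sin²(Δφ/2) + cos φ₁ · cos φ₂ · sin²(Δλ/2) = 0.645696.
c = 2·atan2(√a, √(1−a)) = 1.86648 rad → d = 6371·c ≈ 11891.33 km.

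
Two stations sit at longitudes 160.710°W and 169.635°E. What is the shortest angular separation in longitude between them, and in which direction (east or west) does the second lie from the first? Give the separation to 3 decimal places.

Raw difference: 169.635 − -160.710 = 330.345°.
Normalise into (−180°, 180°]: 330.345° − 360° = -29.655°.
Negative ⇒ the second point lies to the west; separation 29.655°.

29.655° west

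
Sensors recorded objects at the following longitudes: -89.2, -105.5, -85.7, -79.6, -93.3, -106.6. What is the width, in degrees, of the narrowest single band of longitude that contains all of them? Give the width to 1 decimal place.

27.0°

Sort the longitudes: -106.6°, -105.5°, -93.3°, -89.2°, -85.7°, -79.6°.
Eastward gaps between consecutive values (wrapping around): 1.1°, 12.2°, 4.1°, 3.5°, 6.1°, 333.0°.
Largest gap = 333.0° ⇒ minimal covering band is its complement: 360° − 333.0° = 27.0°.
Band runs from -106.6° eastward to -79.6°.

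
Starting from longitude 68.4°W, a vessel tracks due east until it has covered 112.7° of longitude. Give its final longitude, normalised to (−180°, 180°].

Start at -68.4°; shift +112.7° → +44.3°.
+44.3° already lies in (−180°, 180°].

44.3°E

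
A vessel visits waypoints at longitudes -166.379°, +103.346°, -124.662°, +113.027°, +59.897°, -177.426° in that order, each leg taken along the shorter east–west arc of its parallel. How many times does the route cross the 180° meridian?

4

Leg 1: -166.379° → +103.346°, shortest Δλ = -90.275° (west) — crosses 180°.
Leg 2: +103.346° → -124.662°, shortest Δλ = 131.992° (east) — crosses 180°.
Leg 3: -124.662° → +113.027°, shortest Δλ = -122.311° (west) — crosses 180°.
Leg 4: +113.027° → +59.897°, shortest Δλ = -53.13° (west) — does not cross 180°.
Leg 5: +59.897° → -177.426°, shortest Δλ = 122.677° (east) — crosses 180°.
Total crossings: 4.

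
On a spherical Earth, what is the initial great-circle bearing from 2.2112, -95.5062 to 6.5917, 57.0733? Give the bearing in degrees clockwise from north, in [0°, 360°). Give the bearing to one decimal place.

72.0°

Δλ = 57.0733 − -95.5062 = 152.5795°.
θ = atan2( sin Δλ · cos φ₂ , cos φ₁ · sin φ₂ − sin φ₁ · cos φ₂ · cos Δλ )
  = atan2(0.45747, 0.14873) = 71.990° → normalised to [0°, 360°): 71.990°.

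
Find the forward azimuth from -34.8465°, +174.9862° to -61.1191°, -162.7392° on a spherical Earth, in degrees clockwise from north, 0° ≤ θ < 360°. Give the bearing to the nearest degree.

Δλ = -162.7392 − 174.9862 = -337.7254°; wrapped into (−180°, 180°]: 22.2746°.
θ = atan2( sin Δλ · cos φ₂ , cos φ₁ · sin φ₂ − sin φ₁ · cos φ₂ · cos Δλ )
  = atan2(0.18308, -0.46324) = 158.436° → normalised to [0°, 360°): 158.436°.

158°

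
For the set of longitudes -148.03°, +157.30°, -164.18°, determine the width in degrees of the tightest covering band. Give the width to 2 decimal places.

54.67°

Sort the longitudes: -164.18°, -148.03°, +157.30°.
Eastward gaps between consecutive values (wrapping around): 16.15°, 305.33°, 38.52°.
Largest gap = 305.33° ⇒ minimal covering band is its complement: 360° − 305.33° = 54.67°.
Band runs from +157.30° eastward to -148.03°, crossing the antimeridian.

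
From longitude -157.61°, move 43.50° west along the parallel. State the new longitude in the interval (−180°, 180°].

+158.89°

Start at -157.61°; shift −43.50° → -201.11°.
-201.11° lies outside (−180°, 180°]; add 360° → +158.89°.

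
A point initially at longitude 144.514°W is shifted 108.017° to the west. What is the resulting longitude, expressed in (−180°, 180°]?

107.469°E

Start at -144.514°; shift −108.017° → -252.531°.
-252.531° lies outside (−180°, 180°]; add 360° → +107.469°.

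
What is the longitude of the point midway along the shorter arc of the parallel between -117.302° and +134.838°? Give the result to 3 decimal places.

-171.232°

Signed shortest Δλ from -117.302° to +134.838° is -107.860°.
Midpoint longitude = -117.302° + (-107.860°)/2 = -117.302° − 53.930° = -171.232°.
(The naïve average (-117.302 + +134.838)/2 = 8.768° is on the wrong side of the globe.)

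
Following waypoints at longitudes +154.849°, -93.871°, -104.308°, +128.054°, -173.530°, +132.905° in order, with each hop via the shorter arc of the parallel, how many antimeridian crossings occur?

Leg 1: +154.849° → -93.871°, shortest Δλ = 111.28° (east) — crosses 180°.
Leg 2: -93.871° → -104.308°, shortest Δλ = -10.437° (west) — does not cross 180°.
Leg 3: -104.308° → +128.054°, shortest Δλ = -127.638° (west) — crosses 180°.
Leg 4: +128.054° → -173.530°, shortest Δλ = 58.416° (east) — crosses 180°.
Leg 5: -173.530° → +132.905°, shortest Δλ = -53.565° (west) — crosses 180°.
Total crossings: 4.

4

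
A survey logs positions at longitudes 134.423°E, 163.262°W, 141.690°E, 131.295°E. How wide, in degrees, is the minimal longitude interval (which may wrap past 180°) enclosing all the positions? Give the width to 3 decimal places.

Sort the longitudes: -163.262°, +131.295°, +134.423°, +141.690°.
Eastward gaps between consecutive values (wrapping around): 294.557°, 3.128°, 7.267°, 55.048°.
Largest gap = 294.557° ⇒ minimal covering band is its complement: 360° − 294.557° = 65.443°.
Band runs from +131.295° eastward to -163.262°, crossing the antimeridian.

65.443°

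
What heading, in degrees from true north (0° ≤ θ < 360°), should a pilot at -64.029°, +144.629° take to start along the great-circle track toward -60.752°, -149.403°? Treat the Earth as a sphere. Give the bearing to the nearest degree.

114°

Δλ = -149.403 − 144.629 = -294.032°; wrapped into (−180°, 180°]: 65.968°.
θ = atan2( sin Δλ · cos φ₂ , cos φ₁ · sin φ₂ − sin φ₁ · cos φ₂ · cos Δλ )
  = atan2(0.44624, -0.20320) = 114.483° → normalised to [0°, 360°): 114.483°.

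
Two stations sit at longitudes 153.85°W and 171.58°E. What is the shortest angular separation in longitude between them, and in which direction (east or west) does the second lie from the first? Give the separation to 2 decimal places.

Raw difference: 171.58 − -153.85 = 325.43°.
Normalise into (−180°, 180°]: 325.43° − 360° = -34.57°.
Negative ⇒ the second point lies to the west; separation 34.57°.

34.57° west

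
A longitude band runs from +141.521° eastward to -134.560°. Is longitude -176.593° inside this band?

Yes

Band width going east from +141.521° to -134.560°: ((-134.560 − 141.521) mod 360) = 83.919°.
Offset of -176.593° east of the west edge: ((-176.593 − 141.521) mod 360) = 41.886°.
41.886° ≤ 83.919° ⇒ inside.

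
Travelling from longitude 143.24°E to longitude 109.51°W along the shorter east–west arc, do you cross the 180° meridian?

Naïve |-109.51 − 143.24| = 252.75° > 180°, so the shorter arc goes the other way round — across 180°.
Signed shortest Δλ = ((-109.51 − 143.24 + 180) mod 360) − 180 = 107.25°.
Going east by 107.25° from +143.24° passes through 180° before reaching -109.51°.

Yes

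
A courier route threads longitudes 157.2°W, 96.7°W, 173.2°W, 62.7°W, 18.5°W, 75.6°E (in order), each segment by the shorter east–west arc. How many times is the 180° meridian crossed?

0

Leg 1: -157.2° → -96.7°, shortest Δλ = 60.5° (east) — does not cross 180°.
Leg 2: -96.7° → -173.2°, shortest Δλ = -76.5° (west) — does not cross 180°.
Leg 3: -173.2° → -62.7°, shortest Δλ = 110.5° (east) — does not cross 180°.
Leg 4: -62.7° → -18.5°, shortest Δλ = 44.2° (east) — does not cross 180°.
Leg 5: -18.5° → +75.6°, shortest Δλ = 94.1° (east) — does not cross 180°.
Total crossings: 0.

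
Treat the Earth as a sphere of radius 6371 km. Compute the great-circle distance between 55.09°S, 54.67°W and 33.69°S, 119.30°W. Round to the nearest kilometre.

Δλ = -119.30 − -54.67 = -64.63°.
Δφ = -33.69 − -55.09 = 21.40°.
a = sin²(Δφ/2) + cos φ₁ · cos φ₂ · sin²(Δλ/2) = 0.170548.
c = 2·atan2(√a, √(1−a)) = 0.85143 rad → d = 6371·c ≈ 5424.49 km.

5424 km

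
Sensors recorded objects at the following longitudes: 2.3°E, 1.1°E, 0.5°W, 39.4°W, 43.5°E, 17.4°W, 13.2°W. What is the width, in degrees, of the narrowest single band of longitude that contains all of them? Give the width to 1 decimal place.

82.9°

Sort the longitudes: -39.4°, -17.4°, -13.2°, -0.5°, +1.1°, +2.3°, +43.5°.
Eastward gaps between consecutive values (wrapping around): 22.0°, 4.2°, 12.7°, 1.6°, 1.2°, 41.2°, 277.1°.
Largest gap = 277.1° ⇒ minimal covering band is its complement: 360° − 277.1° = 82.9°.
Band runs from -39.4° eastward to +43.5°.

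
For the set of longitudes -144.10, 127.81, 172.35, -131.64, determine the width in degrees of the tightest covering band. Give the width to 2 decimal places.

Sort the longitudes: -144.10°, -131.64°, +127.81°, +172.35°.
Eastward gaps between consecutive values (wrapping around): 12.46°, 259.45°, 44.54°, 43.55°.
Largest gap = 259.45° ⇒ minimal covering band is its complement: 360° − 259.45° = 100.55°.
Band runs from +127.81° eastward to -131.64°, crossing the antimeridian.

100.55°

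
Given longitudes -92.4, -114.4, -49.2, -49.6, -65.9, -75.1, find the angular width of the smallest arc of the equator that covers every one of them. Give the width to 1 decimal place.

Sort the longitudes: -114.4°, -92.4°, -75.1°, -65.9°, -49.6°, -49.2°.
Eastward gaps between consecutive values (wrapping around): 22.0°, 17.3°, 9.2°, 16.3°, 0.4°, 294.8°.
Largest gap = 294.8° ⇒ minimal covering band is its complement: 360° − 294.8° = 65.2°.
Band runs from -114.4° eastward to -49.2°.

65.2°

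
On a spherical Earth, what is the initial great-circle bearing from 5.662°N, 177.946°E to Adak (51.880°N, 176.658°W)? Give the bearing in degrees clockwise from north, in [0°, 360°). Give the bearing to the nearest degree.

5°

Δλ = -176.658 − 177.946 = -354.604°; wrapped into (−180°, 180°]: 5.396°.
θ = atan2( sin Δλ · cos φ₂ , cos φ₁ · sin φ₂ − sin φ₁ · cos φ₂ · cos Δλ )
  = atan2(0.05805, 0.72225) = 4.595° → normalised to [0°, 360°): 4.595°.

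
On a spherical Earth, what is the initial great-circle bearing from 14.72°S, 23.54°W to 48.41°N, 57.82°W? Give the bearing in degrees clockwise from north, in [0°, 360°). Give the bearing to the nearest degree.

337°

Δλ = -57.82 − -23.54 = -34.28°.
θ = atan2( sin Δλ · cos φ₂ , cos φ₁ · sin φ₂ − sin φ₁ · cos φ₂ · cos Δλ )
  = atan2(-0.37387, 0.86274) = -23.430° → normalised to [0°, 360°): 336.570°.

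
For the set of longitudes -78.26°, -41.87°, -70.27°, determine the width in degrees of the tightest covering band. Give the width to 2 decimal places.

Sort the longitudes: -78.26°, -70.27°, -41.87°.
Eastward gaps between consecutive values (wrapping around): 7.99°, 28.40°, 323.61°.
Largest gap = 323.61° ⇒ minimal covering band is its complement: 360° − 323.61° = 36.39°.
Band runs from -78.26° eastward to -41.87°.

36.39°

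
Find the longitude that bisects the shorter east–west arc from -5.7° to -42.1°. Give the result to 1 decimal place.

Signed shortest Δλ from -5.7° to -42.1° is -36.4°.
Midpoint longitude = -5.7° + (-36.4°)/2 = -5.7° − 18.2° = -23.9°.

-23.9°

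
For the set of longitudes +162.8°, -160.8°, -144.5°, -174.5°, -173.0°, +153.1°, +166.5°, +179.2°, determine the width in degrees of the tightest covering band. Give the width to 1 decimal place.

Sort the longitudes: -174.5°, -173.0°, -160.8°, -144.5°, +153.1°, +162.8°, +166.5°, +179.2°.
Eastward gaps between consecutive values (wrapping around): 1.5°, 12.2°, 16.3°, 297.6°, 9.7°, 3.7°, 12.7°, 6.3°.
Largest gap = 297.6° ⇒ minimal covering band is its complement: 360° − 297.6° = 62.4°.
Band runs from +153.1° eastward to -144.5°, crossing the antimeridian.

62.4°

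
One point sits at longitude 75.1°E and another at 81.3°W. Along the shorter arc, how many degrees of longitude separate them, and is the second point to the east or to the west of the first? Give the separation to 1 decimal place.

Raw difference: -81.3 − 75.1 = -156.4°.
Normalise into (−180°, 180°]: -156.4° stays -156.4°.
Negative ⇒ the second point lies to the west; separation 156.4°.

156.4° west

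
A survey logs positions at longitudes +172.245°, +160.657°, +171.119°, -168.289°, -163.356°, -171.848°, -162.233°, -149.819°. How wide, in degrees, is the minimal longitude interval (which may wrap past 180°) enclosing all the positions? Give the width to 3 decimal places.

Sort the longitudes: -171.848°, -168.289°, -163.356°, -162.233°, -149.819°, +160.657°, +171.119°, +172.245°.
Eastward gaps between consecutive values (wrapping around): 3.559°, 4.933°, 1.123°, 12.414°, 310.476°, 10.462°, 1.126°, 15.907°.
Largest gap = 310.476° ⇒ minimal covering band is its complement: 360° − 310.476° = 49.524°.
Band runs from +160.657° eastward to -149.819°, crossing the antimeridian.

49.524°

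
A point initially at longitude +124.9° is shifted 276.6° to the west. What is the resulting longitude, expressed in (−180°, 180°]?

Start at +124.9°; shift −276.6° → -151.7°.
-151.7° already lies in (−180°, 180°].

-151.7°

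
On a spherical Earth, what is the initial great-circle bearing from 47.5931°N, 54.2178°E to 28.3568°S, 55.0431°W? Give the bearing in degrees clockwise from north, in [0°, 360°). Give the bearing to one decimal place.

262.7°

Δλ = -55.0431 − 54.2178 = -109.2609°.
θ = atan2( sin Δλ · cos φ₂ , cos φ₁ · sin φ₂ − sin φ₁ · cos φ₂ · cos Δλ )
  = atan2(-0.83075, -0.10597) = -97.269° → normalised to [0°, 360°): 262.731°.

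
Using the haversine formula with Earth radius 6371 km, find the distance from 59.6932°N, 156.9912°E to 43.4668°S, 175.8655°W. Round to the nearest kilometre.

11736 km

Δλ = -175.8655 − 156.9912 = -332.8567°; wrapped into (−180°, 180°]: 27.1433°.
Δφ = -43.4668 − 59.6932 = -103.1600°.
a = sin²(Δφ/2) + cos φ₁ · cos φ₂ · sin²(Δλ/2) = 0.634003.
c = 2·atan2(√a, √(1−a)) = 1.84212 rad → d = 6371·c ≈ 11736.14 km.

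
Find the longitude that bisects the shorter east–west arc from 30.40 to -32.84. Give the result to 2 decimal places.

Signed shortest Δλ from +30.40° to -32.84° is -63.24°.
Midpoint longitude = +30.40° + (-63.24°)/2 = +30.40° − 31.62° = -1.22°.

-1.22°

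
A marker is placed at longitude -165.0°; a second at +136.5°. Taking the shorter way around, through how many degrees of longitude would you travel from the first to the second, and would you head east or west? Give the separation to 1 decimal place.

Raw difference: 136.5 − -165.0 = 301.5°.
Normalise into (−180°, 180°]: 301.5° − 360° = -58.5°.
Negative ⇒ the second point lies to the west; separation 58.5°.

58.5° west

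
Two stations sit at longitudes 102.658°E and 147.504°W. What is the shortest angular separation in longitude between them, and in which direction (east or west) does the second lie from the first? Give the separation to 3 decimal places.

Raw difference: -147.504 − 102.658 = -250.162°.
Normalise into (−180°, 180°]: -250.162° + 360° = 109.838°.
Positive ⇒ the second point lies to the east; separation 109.838°.

109.838° east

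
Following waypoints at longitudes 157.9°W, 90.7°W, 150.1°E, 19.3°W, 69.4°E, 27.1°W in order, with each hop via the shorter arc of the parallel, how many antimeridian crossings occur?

1

Leg 1: -157.9° → -90.7°, shortest Δλ = 67.2° (east) — does not cross 180°.
Leg 2: -90.7° → +150.1°, shortest Δλ = -119.2° (west) — crosses 180°.
Leg 3: +150.1° → -19.3°, shortest Δλ = -169.4° (west) — does not cross 180°.
Leg 4: -19.3° → +69.4°, shortest Δλ = 88.7° (east) — does not cross 180°.
Leg 5: +69.4° → -27.1°, shortest Δλ = -96.5° (west) — does not cross 180°.
Total crossings: 1.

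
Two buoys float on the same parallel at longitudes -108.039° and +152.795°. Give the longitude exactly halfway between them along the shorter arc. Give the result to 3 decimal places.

-157.622°

Signed shortest Δλ from -108.039° to +152.795° is -99.166°.
Midpoint longitude = -108.039° + (-99.166°)/2 = -108.039° − 49.583° = -157.622°.
(The naïve average (-108.039 + +152.795)/2 = 22.378° is on the wrong side of the globe.)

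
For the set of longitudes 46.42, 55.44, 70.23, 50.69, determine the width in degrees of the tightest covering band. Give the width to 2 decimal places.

Sort the longitudes: +46.42°, +50.69°, +55.44°, +70.23°.
Eastward gaps between consecutive values (wrapping around): 4.27°, 4.75°, 14.79°, 336.19°.
Largest gap = 336.19° ⇒ minimal covering band is its complement: 360° − 336.19° = 23.81°.
Band runs from +46.42° eastward to +70.23°.

23.81°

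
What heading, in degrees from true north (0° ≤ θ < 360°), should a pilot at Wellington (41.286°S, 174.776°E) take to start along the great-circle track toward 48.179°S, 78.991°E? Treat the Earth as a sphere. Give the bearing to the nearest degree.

228°

Δλ = 78.991 − 174.776 = -95.785°.
θ = atan2( sin Δλ · cos φ₂ , cos φ₁ · sin φ₂ − sin φ₁ · cos φ₂ · cos Δλ )
  = atan2(-0.66341, -0.60433) = -132.332° → normalised to [0°, 360°): 227.668°.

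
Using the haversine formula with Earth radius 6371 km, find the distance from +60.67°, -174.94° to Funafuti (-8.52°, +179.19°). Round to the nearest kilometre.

Δλ = 179.19 − -174.94 = 354.13°; wrapped into (−180°, 180°]: -5.87°.
Δφ = -8.52 − 60.67 = -69.19°.
a = sin²(Δφ/2) + cos φ₁ · cos φ₂ · sin²(Δλ/2) = 0.323635.
c = 2·atan2(√a, √(1−a)) = 1.21031 rad → d = 6371·c ≈ 7710.88 km.

7711 km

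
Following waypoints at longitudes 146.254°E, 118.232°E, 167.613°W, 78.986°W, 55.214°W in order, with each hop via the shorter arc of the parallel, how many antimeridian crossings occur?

1

Leg 1: +146.254° → +118.232°, shortest Δλ = -28.022° (west) — does not cross 180°.
Leg 2: +118.232° → -167.613°, shortest Δλ = 74.155° (east) — crosses 180°.
Leg 3: -167.613° → -78.986°, shortest Δλ = 88.627° (east) — does not cross 180°.
Leg 4: -78.986° → -55.214°, shortest Δλ = 23.772° (east) — does not cross 180°.
Total crossings: 1.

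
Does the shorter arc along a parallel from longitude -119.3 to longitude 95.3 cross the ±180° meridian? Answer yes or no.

Naïve |95.3 − -119.3| = 214.6° > 180°, so the shorter arc goes the other way round — across 180°.
Signed shortest Δλ = ((95.3 − -119.3 + 180) mod 360) − 180 = -145.4°.
Going west by 145.4° from -119.3° passes through 180° before reaching +95.3°.

Yes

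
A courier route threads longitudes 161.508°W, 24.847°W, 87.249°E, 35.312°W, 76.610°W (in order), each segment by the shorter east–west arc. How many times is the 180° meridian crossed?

Leg 1: -161.508° → -24.847°, shortest Δλ = 136.661° (east) — does not cross 180°.
Leg 2: -24.847° → +87.249°, shortest Δλ = 112.096° (east) — does not cross 180°.
Leg 3: +87.249° → -35.312°, shortest Δλ = -122.561° (west) — does not cross 180°.
Leg 4: -35.312° → -76.610°, shortest Δλ = -41.298° (west) — does not cross 180°.
Total crossings: 0.

0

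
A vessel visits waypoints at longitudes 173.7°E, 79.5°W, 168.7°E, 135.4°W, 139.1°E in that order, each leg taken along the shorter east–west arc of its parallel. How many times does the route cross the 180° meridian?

4

Leg 1: +173.7° → -79.5°, shortest Δλ = 106.8° (east) — crosses 180°.
Leg 2: -79.5° → +168.7°, shortest Δλ = -111.8° (west) — crosses 180°.
Leg 3: +168.7° → -135.4°, shortest Δλ = 55.9° (east) — crosses 180°.
Leg 4: -135.4° → +139.1°, shortest Δλ = -85.5° (west) — crosses 180°.
Total crossings: 4.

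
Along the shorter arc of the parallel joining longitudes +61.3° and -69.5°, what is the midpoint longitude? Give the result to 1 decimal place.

-4.1°

Signed shortest Δλ from +61.3° to -69.5° is -130.8°.
Midpoint longitude = +61.3° + (-130.8°)/2 = +61.3° − 65.4° = -4.1°.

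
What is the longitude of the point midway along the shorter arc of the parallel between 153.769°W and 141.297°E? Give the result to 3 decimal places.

173.764°E

Signed shortest Δλ from -153.769° to +141.297° is -64.934°.
Midpoint longitude = -153.769° + (-64.934°)/2 = -153.769° − 32.467° = -186.236°.
Normalise into (−180°, 180°]: +173.764°.
(The naïve average (-153.769 + +141.297)/2 = -6.236° is on the wrong side of the globe.)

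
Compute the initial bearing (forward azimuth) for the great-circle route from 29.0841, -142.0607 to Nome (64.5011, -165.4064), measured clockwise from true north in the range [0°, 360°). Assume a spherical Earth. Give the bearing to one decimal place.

344.0°

Δλ = -165.4064 − -142.0607 = -23.3457°.
θ = atan2( sin Δλ · cos φ₂ , cos φ₁ · sin φ₂ − sin φ₁ · cos φ₂ · cos Δλ )
  = atan2(-0.17060, 0.59665) = -15.956° → normalised to [0°, 360°): 344.044°.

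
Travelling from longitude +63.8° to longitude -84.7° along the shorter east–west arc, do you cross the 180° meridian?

No

Signed shortest Δλ = ((-84.7 − 63.8 + 180) mod 360) − 180 = -148.5°.
Going west by 148.5° from +63.8° reaches -84.7° without touching 180°.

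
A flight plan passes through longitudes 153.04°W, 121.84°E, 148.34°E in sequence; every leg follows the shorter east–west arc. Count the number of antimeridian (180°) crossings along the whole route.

Leg 1: -153.04° → +121.84°, shortest Δλ = -85.12° (west) — crosses 180°.
Leg 2: +121.84° → +148.34°, shortest Δλ = 26.5° (east) — does not cross 180°.
Total crossings: 1.

1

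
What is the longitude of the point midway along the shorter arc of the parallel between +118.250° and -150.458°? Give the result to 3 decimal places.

Signed shortest Δλ from +118.250° to -150.458° is +91.292°.
Midpoint longitude = +118.250° + (+91.292°)/2 = +118.250° + 45.646° = +163.896°.
(The naïve average (+118.250 + -150.458)/2 = -16.104° is on the wrong side of the globe.)

+163.896°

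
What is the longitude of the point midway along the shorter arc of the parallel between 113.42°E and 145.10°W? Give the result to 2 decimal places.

164.16°E

Signed shortest Δλ from +113.42° to -145.10° is +101.48°.
Midpoint longitude = +113.42° + (+101.48°)/2 = +113.42° + 50.74° = +164.16°.
(The naïve average (+113.42 + -145.10)/2 = -15.84° is on the wrong side of the globe.)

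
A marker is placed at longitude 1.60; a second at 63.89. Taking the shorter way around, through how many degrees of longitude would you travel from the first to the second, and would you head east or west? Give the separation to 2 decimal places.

Raw difference: 63.89 − 1.60 = 62.29°.
Normalise into (−180°, 180°]: 62.29° stays 62.29°.
Positive ⇒ the second point lies to the east; separation 62.29°.

62.29° east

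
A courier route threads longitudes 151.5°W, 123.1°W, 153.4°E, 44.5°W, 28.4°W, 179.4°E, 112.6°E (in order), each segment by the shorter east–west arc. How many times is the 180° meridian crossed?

Leg 1: -151.5° → -123.1°, shortest Δλ = 28.4° (east) — does not cross 180°.
Leg 2: -123.1° → +153.4°, shortest Δλ = -83.5° (west) — crosses 180°.
Leg 3: +153.4° → -44.5°, shortest Δλ = 162.1° (east) — crosses 180°.
Leg 4: -44.5° → -28.4°, shortest Δλ = 16.1° (east) — does not cross 180°.
Leg 5: -28.4° → +179.4°, shortest Δλ = -152.2° (west) — crosses 180°.
Leg 6: +179.4° → +112.6°, shortest Δλ = -66.8° (west) — does not cross 180°.
Total crossings: 3.

3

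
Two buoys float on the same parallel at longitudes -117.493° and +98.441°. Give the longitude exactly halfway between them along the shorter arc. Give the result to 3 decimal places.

+170.474°

Signed shortest Δλ from -117.493° to +98.441° is -144.066°.
Midpoint longitude = -117.493° + (-144.066°)/2 = -117.493° − 72.033° = -189.526°.
Normalise into (−180°, 180°]: +170.474°.
(The naïve average (-117.493 + +98.441)/2 = -9.526° is on the wrong side of the globe.)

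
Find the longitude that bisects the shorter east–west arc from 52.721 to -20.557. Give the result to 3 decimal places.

Signed shortest Δλ from +52.721° to -20.557° is -73.278°.
Midpoint longitude = +52.721° + (-73.278°)/2 = +52.721° − 36.639° = +16.082°.

+16.082°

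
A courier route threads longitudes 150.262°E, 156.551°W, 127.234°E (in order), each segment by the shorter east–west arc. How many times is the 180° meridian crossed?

Leg 1: +150.262° → -156.551°, shortest Δλ = 53.187° (east) — crosses 180°.
Leg 2: -156.551° → +127.234°, shortest Δλ = -76.215° (west) — crosses 180°.
Total crossings: 2.

2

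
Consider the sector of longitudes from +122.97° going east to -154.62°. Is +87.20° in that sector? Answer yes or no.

No

Band width going east from +122.97° to -154.62°: ((-154.62 − 122.97) mod 360) = 82.41°.
Offset of +87.20° east of the west edge: ((87.20 − 122.97) mod 360) = 324.23°.
324.23° > 82.41° ⇒ outside.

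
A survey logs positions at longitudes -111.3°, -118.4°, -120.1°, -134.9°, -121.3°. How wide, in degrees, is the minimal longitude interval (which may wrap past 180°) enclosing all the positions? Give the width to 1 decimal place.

Sort the longitudes: -134.9°, -121.3°, -120.1°, -118.4°, -111.3°.
Eastward gaps between consecutive values (wrapping around): 13.6°, 1.2°, 1.7°, 7.1°, 336.4°.
Largest gap = 336.4° ⇒ minimal covering band is its complement: 360° − 336.4° = 23.6°.
Band runs from -134.9° eastward to -111.3°.

23.6°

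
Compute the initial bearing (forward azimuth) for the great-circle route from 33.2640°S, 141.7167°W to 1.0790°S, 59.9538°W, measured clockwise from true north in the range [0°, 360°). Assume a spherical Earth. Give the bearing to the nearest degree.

Δλ = -59.9538 − -141.7167 = 81.7629°.
θ = atan2( sin Δλ · cos φ₂ , cos φ₁ · sin φ₂ − sin φ₁ · cos φ₂ · cos Δλ )
  = atan2(0.98951, 0.06282) = 86.367° → normalised to [0°, 360°): 86.367°.

86°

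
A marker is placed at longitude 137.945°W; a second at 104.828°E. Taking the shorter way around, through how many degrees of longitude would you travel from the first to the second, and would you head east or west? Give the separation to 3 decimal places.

Raw difference: 104.828 − -137.945 = 242.773°.
Normalise into (−180°, 180°]: 242.773° − 360° = -117.227°.
Negative ⇒ the second point lies to the west; separation 117.227°.

117.227° west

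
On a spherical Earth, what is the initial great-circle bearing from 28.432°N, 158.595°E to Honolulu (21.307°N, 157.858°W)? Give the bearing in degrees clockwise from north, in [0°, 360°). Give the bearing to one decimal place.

90.2°

Δλ = -157.858 − 158.595 = -316.453°; wrapped into (−180°, 180°]: 43.547°.
θ = atan2( sin Δλ · cos φ₂ , cos φ₁ · sin φ₂ − sin φ₁ · cos φ₂ · cos Δλ )
  = atan2(0.64186, -0.00197) = 90.176° → normalised to [0°, 360°): 90.176°.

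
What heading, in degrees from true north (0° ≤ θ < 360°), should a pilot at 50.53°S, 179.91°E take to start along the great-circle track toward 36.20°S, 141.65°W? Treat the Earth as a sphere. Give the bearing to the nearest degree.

Δλ = -141.65 − 179.91 = -321.56°; wrapped into (−180°, 180°]: 38.44°.
θ = atan2( sin Δλ · cos φ₂ , cos φ₁ · sin φ₂ − sin φ₁ · cos φ₂ · cos Δλ )
  = atan2(0.50168, 0.11249) = 77.362° → normalised to [0°, 360°): 77.362°.

77°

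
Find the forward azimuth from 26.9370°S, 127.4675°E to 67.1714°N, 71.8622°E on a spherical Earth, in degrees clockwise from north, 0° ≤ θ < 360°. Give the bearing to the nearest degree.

Δλ = 71.8622 − 127.4675 = -55.6053°.
θ = atan2( sin Δλ · cos φ₂ , cos φ₁ · sin φ₂ − sin φ₁ · cos φ₂ · cos Δλ )
  = atan2(-0.32014, 0.92096) = -19.169° → normalised to [0°, 360°): 340.831°.

341°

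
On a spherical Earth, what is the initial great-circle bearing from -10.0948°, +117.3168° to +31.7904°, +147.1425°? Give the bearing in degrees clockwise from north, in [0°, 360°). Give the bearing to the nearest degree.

33°

Δλ = 147.1425 − 117.3168 = 29.8257°.
θ = atan2( sin Δλ · cos φ₂ , cos φ₁ · sin φ₂ − sin φ₁ · cos φ₂ · cos Δλ )
  = atan2(0.42275, 0.64791) = 33.124° → normalised to [0°, 360°): 33.124°.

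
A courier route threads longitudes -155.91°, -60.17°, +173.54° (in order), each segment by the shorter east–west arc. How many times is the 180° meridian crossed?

Leg 1: -155.91° → -60.17°, shortest Δλ = 95.74° (east) — does not cross 180°.
Leg 2: -60.17° → +173.54°, shortest Δλ = -126.29° (west) — crosses 180°.
Total crossings: 1.

1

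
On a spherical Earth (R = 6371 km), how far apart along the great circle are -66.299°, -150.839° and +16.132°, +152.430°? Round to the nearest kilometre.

10279 km

Δλ = 152.430 − -150.839 = 303.269°; wrapped into (−180°, 180°]: -56.731°.
Δφ = 16.132 − -66.299 = 82.431°.
a = sin²(Δφ/2) + cos φ₁ · cos φ₂ · sin²(Δλ/2) = 0.521297.
c = 2·atan2(√a, √(1−a)) = 1.61340 rad → d = 6371·c ≈ 10278.99 km.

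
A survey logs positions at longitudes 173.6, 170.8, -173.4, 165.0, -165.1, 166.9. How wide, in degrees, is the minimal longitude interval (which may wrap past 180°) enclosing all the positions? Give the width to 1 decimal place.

Sort the longitudes: -173.4°, -165.1°, +165.0°, +166.9°, +170.8°, +173.6°.
Eastward gaps between consecutive values (wrapping around): 8.3°, 330.1°, 1.9°, 3.9°, 2.8°, 13.0°.
Largest gap = 330.1° ⇒ minimal covering band is its complement: 360° − 330.1° = 29.9°.
Band runs from +165.0° eastward to -165.1°, crossing the antimeridian.

29.9°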